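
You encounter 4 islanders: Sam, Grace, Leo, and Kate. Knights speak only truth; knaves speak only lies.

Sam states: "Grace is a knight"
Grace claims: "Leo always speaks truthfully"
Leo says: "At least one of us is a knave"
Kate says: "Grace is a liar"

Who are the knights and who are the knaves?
Sam is a knight.
Grace is a knight.
Leo is a knight.
Kate is a knave.

Verification:
- Sam (knight) says "Grace is a knight" - this is TRUE because Grace is a knight.
- Grace (knight) says "Leo always speaks truthfully" - this is TRUE because Leo is a knight.
- Leo (knight) says "At least one of us is a knave" - this is TRUE because Kate is a knave.
- Kate (knave) says "Grace is a liar" - this is FALSE (a lie) because Grace is a knight.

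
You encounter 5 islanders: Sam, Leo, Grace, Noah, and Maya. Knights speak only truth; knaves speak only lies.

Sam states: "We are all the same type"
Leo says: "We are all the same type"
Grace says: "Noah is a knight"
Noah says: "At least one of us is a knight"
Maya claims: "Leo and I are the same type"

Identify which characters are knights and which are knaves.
Sam is a knight.
Leo is a knight.
Grace is a knight.
Noah is a knight.
Maya is a knight.

Verification:
- Sam (knight) says "We are all the same type" - this is TRUE because Sam, Leo, Grace, Noah, and Maya are knights.
- Leo (knight) says "We are all the same type" - this is TRUE because Sam, Leo, Grace, Noah, and Maya are knights.
- Grace (knight) says "Noah is a knight" - this is TRUE because Noah is a knight.
- Noah (knight) says "At least one of us is a knight" - this is TRUE because Sam, Leo, Grace, Noah, and Maya are knights.
- Maya (knight) says "Leo and I are the same type" - this is TRUE because Maya is a knight and Leo is a knight.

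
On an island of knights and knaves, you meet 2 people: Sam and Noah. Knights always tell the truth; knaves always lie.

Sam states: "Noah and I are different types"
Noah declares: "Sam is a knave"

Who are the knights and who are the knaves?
Sam is a knight.
Noah is a knave.

Verification:
- Sam (knight) says "Noah and I are different types" - this is TRUE because Sam is a knight and Noah is a knave.
- Noah (knave) says "Sam is a knave" - this is FALSE (a lie) because Sam is a knight.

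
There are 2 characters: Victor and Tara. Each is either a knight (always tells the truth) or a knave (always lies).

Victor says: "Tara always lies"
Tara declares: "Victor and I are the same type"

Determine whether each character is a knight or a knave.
Victor is a knight.
Tara is a knave.

Verification:
- Victor (knight) says "Tara always lies" - this is TRUE because Tara is a knave.
- Tara (knave) says "Victor and I are the same type" - this is FALSE (a lie) because Tara is a knave and Victor is a knight.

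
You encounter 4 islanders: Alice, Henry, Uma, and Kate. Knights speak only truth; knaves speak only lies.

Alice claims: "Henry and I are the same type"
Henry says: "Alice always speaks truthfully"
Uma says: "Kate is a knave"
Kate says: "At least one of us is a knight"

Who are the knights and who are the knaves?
Alice is a knight.
Henry is a knight.
Uma is a knave.
Kate is a knight.

Verification:
- Alice (knight) says "Henry and I are the same type" - this is TRUE because Alice is a knight and Henry is a knight.
- Henry (knight) says "Alice always speaks truthfully" - this is TRUE because Alice is a knight.
- Uma (knave) says "Kate is a knave" - this is FALSE (a lie) because Kate is a knight.
- Kate (knight) says "At least one of us is a knight" - this is TRUE because Alice, Henry, and Kate are knights.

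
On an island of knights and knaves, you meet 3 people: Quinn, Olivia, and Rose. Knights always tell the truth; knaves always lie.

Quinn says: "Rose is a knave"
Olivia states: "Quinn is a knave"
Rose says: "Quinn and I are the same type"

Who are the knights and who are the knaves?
Quinn is a knight.
Olivia is a knave.
Rose is a knave.

Verification:
- Quinn (knight) says "Rose is a knave" - this is TRUE because Rose is a knave.
- Olivia (knave) says "Quinn is a knave" - this is FALSE (a lie) because Quinn is a knight.
- Rose (knave) says "Quinn and I are the same type" - this is FALSE (a lie) because Rose is a knave and Quinn is a knight.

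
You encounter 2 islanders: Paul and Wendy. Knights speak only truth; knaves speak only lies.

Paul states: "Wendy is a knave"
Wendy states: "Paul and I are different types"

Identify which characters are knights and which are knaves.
Paul is a knave.
Wendy is a knight.

Verification:
- Paul (knave) says "Wendy is a knave" - this is FALSE (a lie) because Wendy is a knight.
- Wendy (knight) says "Paul and I are different types" - this is TRUE because Wendy is a knight and Paul is a knave.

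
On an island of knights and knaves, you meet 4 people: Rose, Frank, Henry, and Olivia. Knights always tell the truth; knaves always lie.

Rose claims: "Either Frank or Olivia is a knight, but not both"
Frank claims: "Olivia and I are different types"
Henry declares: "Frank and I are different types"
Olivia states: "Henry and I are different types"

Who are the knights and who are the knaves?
Rose is a knave.
Frank is a knave.
Henry is a knave.
Olivia is a knave.

Verification:
- Rose (knave) says "Either Frank or Olivia is a knight, but not both" - this is FALSE (a lie) because Frank is a knave and Olivia is a knave.
- Frank (knave) says "Olivia and I are different types" - this is FALSE (a lie) because Frank is a knave and Olivia is a knave.
- Henry (knave) says "Frank and I are different types" - this is FALSE (a lie) because Henry is a knave and Frank is a knave.
- Olivia (knave) says "Henry and I are different types" - this is FALSE (a lie) because Olivia is a knave and Henry is a knave.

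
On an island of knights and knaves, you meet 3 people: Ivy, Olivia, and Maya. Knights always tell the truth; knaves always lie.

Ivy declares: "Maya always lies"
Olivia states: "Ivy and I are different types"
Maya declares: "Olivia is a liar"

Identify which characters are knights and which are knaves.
Ivy is a knave.
Olivia is a knave.
Maya is a knight.

Verification:
- Ivy (knave) says "Maya always lies" - this is FALSE (a lie) because Maya is a knight.
- Olivia (knave) says "Ivy and I are different types" - this is FALSE (a lie) because Olivia is a knave and Ivy is a knave.
- Maya (knight) says "Olivia is a liar" - this is TRUE because Olivia is a knave.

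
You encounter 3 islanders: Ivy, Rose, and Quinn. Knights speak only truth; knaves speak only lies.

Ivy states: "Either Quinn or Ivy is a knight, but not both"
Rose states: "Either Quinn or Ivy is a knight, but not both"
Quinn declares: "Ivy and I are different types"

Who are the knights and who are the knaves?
Ivy is a knave.
Rose is a knave.
Quinn is a knave.

Verification:
- Ivy (knave) says "Either Quinn or Ivy is a knight, but not both" - this is FALSE (a lie) because Quinn is a knave and Ivy is a knave.
- Rose (knave) says "Either Quinn or Ivy is a knight, but not both" - this is FALSE (a lie) because Quinn is a knave and Ivy is a knave.
- Quinn (knave) says "Ivy and I are different types" - this is FALSE (a lie) because Quinn is a knave and Ivy is a knave.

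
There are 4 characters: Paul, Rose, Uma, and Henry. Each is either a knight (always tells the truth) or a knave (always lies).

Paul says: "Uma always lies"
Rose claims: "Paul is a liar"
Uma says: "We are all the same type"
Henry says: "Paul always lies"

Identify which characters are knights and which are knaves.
Paul is a knight.
Rose is a knave.
Uma is a knave.
Henry is a knave.

Verification:
- Paul (knight) says "Uma always lies" - this is TRUE because Uma is a knave.
- Rose (knave) says "Paul is a liar" - this is FALSE (a lie) because Paul is a knight.
- Uma (knave) says "We are all the same type" - this is FALSE (a lie) because Paul is a knight and Rose, Uma, and Henry are knaves.
- Henry (knave) says "Paul always lies" - this is FALSE (a lie) because Paul is a knight.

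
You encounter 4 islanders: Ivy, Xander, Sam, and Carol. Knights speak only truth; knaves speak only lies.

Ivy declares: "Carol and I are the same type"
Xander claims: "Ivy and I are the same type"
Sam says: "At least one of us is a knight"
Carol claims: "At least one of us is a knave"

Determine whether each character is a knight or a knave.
Ivy is a knight.
Xander is a knave.
Sam is a knight.
Carol is a knight.

Verification:
- Ivy (knight) says "Carol and I are the same type" - this is TRUE because Ivy is a knight and Carol is a knight.
- Xander (knave) says "Ivy and I are the same type" - this is FALSE (a lie) because Xander is a knave and Ivy is a knight.
- Sam (knight) says "At least one of us is a knight" - this is TRUE because Ivy, Sam, and Carol are knights.
- Carol (knight) says "At least one of us is a knave" - this is TRUE because Xander is a knave.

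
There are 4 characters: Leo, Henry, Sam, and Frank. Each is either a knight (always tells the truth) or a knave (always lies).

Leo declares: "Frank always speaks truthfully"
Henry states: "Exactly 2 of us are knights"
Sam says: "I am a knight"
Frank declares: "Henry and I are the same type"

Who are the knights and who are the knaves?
Leo is a knave.
Henry is a knight.
Sam is a knight.
Frank is a knave.

Verification:
- Leo (knave) says "Frank always speaks truthfully" - this is FALSE (a lie) because Frank is a knave.
- Henry (knight) says "Exactly 2 of us are knights" - this is TRUE because there are 2 knights.
- Sam (knight) says "I am a knight" - this is TRUE because Sam is a knight.
- Frank (knave) says "Henry and I are the same type" - this is FALSE (a lie) because Frank is a knave and Henry is a knight.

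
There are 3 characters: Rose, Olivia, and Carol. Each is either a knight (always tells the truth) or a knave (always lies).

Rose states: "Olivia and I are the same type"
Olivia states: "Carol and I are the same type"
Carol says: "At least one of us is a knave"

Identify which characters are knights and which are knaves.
Rose is a knave.
Olivia is a knight.
Carol is a knight.

Verification:
- Rose (knave) says "Olivia and I are the same type" - this is FALSE (a lie) because Rose is a knave and Olivia is a knight.
- Olivia (knight) says "Carol and I are the same type" - this is TRUE because Olivia is a knight and Carol is a knight.
- Carol (knight) says "At least one of us is a knave" - this is TRUE because Rose is a knave.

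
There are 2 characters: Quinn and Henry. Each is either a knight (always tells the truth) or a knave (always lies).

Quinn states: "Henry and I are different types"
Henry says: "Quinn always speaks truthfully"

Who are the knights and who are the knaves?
Quinn is a knave.
Henry is a knave.

Verification:
- Quinn (knave) says "Henry and I are different types" - this is FALSE (a lie) because Quinn is a knave and Henry is a knave.
- Henry (knave) says "Quinn always speaks truthfully" - this is FALSE (a lie) because Quinn is a knave.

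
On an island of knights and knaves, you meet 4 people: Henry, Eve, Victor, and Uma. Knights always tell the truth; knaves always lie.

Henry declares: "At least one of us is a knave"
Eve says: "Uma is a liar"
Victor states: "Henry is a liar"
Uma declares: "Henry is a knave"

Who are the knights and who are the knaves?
Henry is a knight.
Eve is a knight.
Victor is a knave.
Uma is a knave.

Verification:
- Henry (knight) says "At least one of us is a knave" - this is TRUE because Victor and Uma are knaves.
- Eve (knight) says "Uma is a liar" - this is TRUE because Uma is a knave.
- Victor (knave) says "Henry is a liar" - this is FALSE (a lie) because Henry is a knight.
- Uma (knave) says "Henry is a knave" - this is FALSE (a lie) because Henry is a knight.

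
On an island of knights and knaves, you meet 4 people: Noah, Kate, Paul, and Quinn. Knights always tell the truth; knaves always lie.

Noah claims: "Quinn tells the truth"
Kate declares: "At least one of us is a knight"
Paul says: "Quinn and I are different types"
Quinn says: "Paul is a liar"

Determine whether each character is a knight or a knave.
Noah is a knave.
Kate is a knight.
Paul is a knight.
Quinn is a knave.

Verification:
- Noah (knave) says "Quinn tells the truth" - this is FALSE (a lie) because Quinn is a knave.
- Kate (knight) says "At least one of us is a knight" - this is TRUE because Kate and Paul are knights.
- Paul (knight) says "Quinn and I are different types" - this is TRUE because Paul is a knight and Quinn is a knave.
- Quinn (knave) says "Paul is a liar" - this is FALSE (a lie) because Paul is a knight.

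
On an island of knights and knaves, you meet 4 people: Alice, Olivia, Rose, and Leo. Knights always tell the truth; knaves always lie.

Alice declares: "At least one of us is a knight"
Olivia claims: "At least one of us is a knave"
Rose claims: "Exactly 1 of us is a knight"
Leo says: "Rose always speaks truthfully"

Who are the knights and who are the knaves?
Alice is a knight.
Olivia is a knight.
Rose is a knave.
Leo is a knave.

Verification:
- Alice (knight) says "At least one of us is a knight" - this is TRUE because Alice and Olivia are knights.
- Olivia (knight) says "At least one of us is a knave" - this is TRUE because Rose and Leo are knaves.
- Rose (knave) says "Exactly 1 of us is a knight" - this is FALSE (a lie) because there are 2 knights.
- Leo (knave) says "Rose always speaks truthfully" - this is FALSE (a lie) because Rose is a knave.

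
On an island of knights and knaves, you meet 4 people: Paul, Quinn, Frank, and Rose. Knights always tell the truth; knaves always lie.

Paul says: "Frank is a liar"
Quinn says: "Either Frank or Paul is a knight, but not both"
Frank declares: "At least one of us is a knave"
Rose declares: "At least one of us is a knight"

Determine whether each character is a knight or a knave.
Paul is a knave.
Quinn is a knight.
Frank is a knight.
Rose is a knight.

Verification:
- Paul (knave) says "Frank is a liar" - this is FALSE (a lie) because Frank is a knight.
- Quinn (knight) says "Either Frank or Paul is a knight, but not both" - this is TRUE because Frank is a knight and Paul is a knave.
- Frank (knight) says "At least one of us is a knave" - this is TRUE because Paul is a knave.
- Rose (knight) says "At least one of us is a knight" - this is TRUE because Quinn, Frank, and Rose are knights.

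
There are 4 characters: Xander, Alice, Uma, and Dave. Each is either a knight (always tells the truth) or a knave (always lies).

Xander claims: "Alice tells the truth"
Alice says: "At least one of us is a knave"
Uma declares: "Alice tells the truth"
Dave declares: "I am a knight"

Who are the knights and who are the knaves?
Xander is a knight.
Alice is a knight.
Uma is a knight.
Dave is a knave.

Verification:
- Xander (knight) says "Alice tells the truth" - this is TRUE because Alice is a knight.
- Alice (knight) says "At least one of us is a knave" - this is TRUE because Dave is a knave.
- Uma (knight) says "Alice tells the truth" - this is TRUE because Alice is a knight.
- Dave (knave) says "I am a knight" - this is FALSE (a lie) because Dave is a knave.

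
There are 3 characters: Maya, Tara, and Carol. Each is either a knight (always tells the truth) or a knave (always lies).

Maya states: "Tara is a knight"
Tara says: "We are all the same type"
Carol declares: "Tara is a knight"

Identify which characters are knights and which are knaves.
Maya is a knight.
Tara is a knight.
Carol is a knight.

Verification:
- Maya (knight) says "Tara is a knight" - this is TRUE because Tara is a knight.
- Tara (knight) says "We are all the same type" - this is TRUE because Maya, Tara, and Carol are knights.
- Carol (knight) says "Tara is a knight" - this is TRUE because Tara is a knight.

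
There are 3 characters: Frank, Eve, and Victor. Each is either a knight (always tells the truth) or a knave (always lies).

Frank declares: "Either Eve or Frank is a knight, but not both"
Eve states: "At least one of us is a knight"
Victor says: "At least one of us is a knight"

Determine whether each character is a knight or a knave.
Frank is a knave.
Eve is a knave.
Victor is a knave.

Verification:
- Frank (knave) says "Either Eve or Frank is a knight, but not both" - this is FALSE (a lie) because Eve is a knave and Frank is a knave.
- Eve (knave) says "At least one of us is a knight" - this is FALSE (a lie) because no one is a knight.
- Victor (knave) says "At least one of us is a knight" - this is FALSE (a lie) because no one is a knight.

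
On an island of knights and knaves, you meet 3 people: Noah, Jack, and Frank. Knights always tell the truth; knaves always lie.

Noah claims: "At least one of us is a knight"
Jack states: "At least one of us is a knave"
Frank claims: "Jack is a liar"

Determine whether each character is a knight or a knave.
Noah is a knight.
Jack is a knight.
Frank is a knave.

Verification:
- Noah (knight) says "At least one of us is a knight" - this is TRUE because Noah and Jack are knights.
- Jack (knight) says "At least one of us is a knave" - this is TRUE because Frank is a knave.
- Frank (knave) says "Jack is a liar" - this is FALSE (a lie) because Jack is a knight.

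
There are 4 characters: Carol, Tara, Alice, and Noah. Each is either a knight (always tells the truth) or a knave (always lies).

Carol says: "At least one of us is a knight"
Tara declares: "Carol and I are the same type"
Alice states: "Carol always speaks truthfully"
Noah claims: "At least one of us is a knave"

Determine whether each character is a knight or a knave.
Carol is a knight.
Tara is a knave.
Alice is a knight.
Noah is a knight.

Verification:
- Carol (knight) says "At least one of us is a knight" - this is TRUE because Carol, Alice, and Noah are knights.
- Tara (knave) says "Carol and I are the same type" - this is FALSE (a lie) because Tara is a knave and Carol is a knight.
- Alice (knight) says "Carol always speaks truthfully" - this is TRUE because Carol is a knight.
- Noah (knight) says "At least one of us is a knave" - this is TRUE because Tara is a knave.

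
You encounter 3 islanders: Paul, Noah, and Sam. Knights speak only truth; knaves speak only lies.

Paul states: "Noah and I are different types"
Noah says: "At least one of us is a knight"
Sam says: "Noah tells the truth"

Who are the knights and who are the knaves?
Paul is a knave.
Noah is a knave.
Sam is a knave.

Verification:
- Paul (knave) says "Noah and I are different types" - this is FALSE (a lie) because Paul is a knave and Noah is a knave.
- Noah (knave) says "At least one of us is a knight" - this is FALSE (a lie) because no one is a knight.
- Sam (knave) says "Noah tells the truth" - this is FALSE (a lie) because Noah is a knave.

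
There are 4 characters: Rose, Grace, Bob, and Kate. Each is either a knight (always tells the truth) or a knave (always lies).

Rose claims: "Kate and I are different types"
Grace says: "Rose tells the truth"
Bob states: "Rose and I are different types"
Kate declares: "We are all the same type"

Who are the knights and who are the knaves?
Rose is a knave.
Grace is a knave.
Bob is a knight.
Kate is a knave.

Verification:
- Rose (knave) says "Kate and I are different types" - this is FALSE (a lie) because Rose is a knave and Kate is a knave.
- Grace (knave) says "Rose tells the truth" - this is FALSE (a lie) because Rose is a knave.
- Bob (knight) says "Rose and I are different types" - this is TRUE because Bob is a knight and Rose is a knave.
- Kate (knave) says "We are all the same type" - this is FALSE (a lie) because Bob is a knight and Rose, Grace, and Kate are knaves.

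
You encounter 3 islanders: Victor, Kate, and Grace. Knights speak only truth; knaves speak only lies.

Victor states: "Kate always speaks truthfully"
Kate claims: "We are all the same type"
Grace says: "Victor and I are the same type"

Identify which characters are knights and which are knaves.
Victor is a knight.
Kate is a knight.
Grace is a knight.

Verification:
- Victor (knight) says "Kate always speaks truthfully" - this is TRUE because Kate is a knight.
- Kate (knight) says "We are all the same type" - this is TRUE because Victor, Kate, and Grace are knights.
- Grace (knight) says "Victor and I are the same type" - this is TRUE because Grace is a knight and Victor is a knight.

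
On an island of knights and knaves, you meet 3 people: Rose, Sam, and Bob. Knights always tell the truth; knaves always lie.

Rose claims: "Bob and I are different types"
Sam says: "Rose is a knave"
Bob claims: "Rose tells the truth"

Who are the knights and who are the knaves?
Rose is a knave.
Sam is a knight.
Bob is a knave.

Verification:
- Rose (knave) says "Bob and I are different types" - this is FALSE (a lie) because Rose is a knave and Bob is a knave.
- Sam (knight) says "Rose is a knave" - this is TRUE because Rose is a knave.
- Bob (knave) says "Rose tells the truth" - this is FALSE (a lie) because Rose is a knave.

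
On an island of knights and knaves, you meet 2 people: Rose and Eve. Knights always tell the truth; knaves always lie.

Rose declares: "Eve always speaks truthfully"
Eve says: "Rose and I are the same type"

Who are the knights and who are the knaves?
Rose is a knight.
Eve is a knight.

Verification:
- Rose (knight) says "Eve always speaks truthfully" - this is TRUE because Eve is a knight.
- Eve (knight) says "Rose and I are the same type" - this is TRUE because Eve is a knight and Rose is a knight.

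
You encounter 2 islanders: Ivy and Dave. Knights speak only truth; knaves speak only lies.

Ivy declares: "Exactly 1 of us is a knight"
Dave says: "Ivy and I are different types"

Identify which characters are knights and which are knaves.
Ivy is a knave.
Dave is a knave.

Verification:
- Ivy (knave) says "Exactly 1 of us is a knight" - this is FALSE (a lie) because there are 0 knights.
- Dave (knave) says "Ivy and I are different types" - this is FALSE (a lie) because Dave is a knave and Ivy is a knave.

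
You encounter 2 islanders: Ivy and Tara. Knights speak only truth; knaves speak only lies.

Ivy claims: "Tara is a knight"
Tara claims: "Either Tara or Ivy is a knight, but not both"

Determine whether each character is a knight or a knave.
Ivy is a knave.
Tara is a knave.

Verification:
- Ivy (knave) says "Tara is a knight" - this is FALSE (a lie) because Tara is a knave.
- Tara (knave) says "Either Tara or Ivy is a knight, but not both" - this is FALSE (a lie) because Tara is a knave and Ivy is a knave.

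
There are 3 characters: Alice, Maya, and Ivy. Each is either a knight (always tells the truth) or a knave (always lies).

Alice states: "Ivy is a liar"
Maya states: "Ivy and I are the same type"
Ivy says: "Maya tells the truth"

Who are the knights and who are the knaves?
Alice is a knave.
Maya is a knight.
Ivy is a knight.

Verification:
- Alice (knave) says "Ivy is a liar" - this is FALSE (a lie) because Ivy is a knight.
- Maya (knight) says "Ivy and I are the same type" - this is TRUE because Maya is a knight and Ivy is a knight.
- Ivy (knight) says "Maya tells the truth" - this is TRUE because Maya is a knight.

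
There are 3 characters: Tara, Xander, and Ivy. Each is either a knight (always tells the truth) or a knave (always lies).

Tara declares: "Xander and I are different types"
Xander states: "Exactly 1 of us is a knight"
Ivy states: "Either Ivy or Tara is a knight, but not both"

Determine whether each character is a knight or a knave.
Tara is a knave.
Xander is a knave.
Ivy is a knave.

Verification:
- Tara (knave) says "Xander and I are different types" - this is FALSE (a lie) because Tara is a knave and Xander is a knave.
- Xander (knave) says "Exactly 1 of us is a knight" - this is FALSE (a lie) because there are 0 knights.
- Ivy (knave) says "Either Ivy or Tara is a knight, but not both" - this is FALSE (a lie) because Ivy is a knave and Tara is a knave.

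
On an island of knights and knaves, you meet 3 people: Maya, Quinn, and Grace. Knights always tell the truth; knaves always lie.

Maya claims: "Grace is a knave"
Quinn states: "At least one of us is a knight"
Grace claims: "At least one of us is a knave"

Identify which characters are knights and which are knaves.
Maya is a knave.
Quinn is a knight.
Grace is a knight.

Verification:
- Maya (knave) says "Grace is a knave" - this is FALSE (a lie) because Grace is a knight.
- Quinn (knight) says "At least one of us is a knight" - this is TRUE because Quinn and Grace are knights.
- Grace (knight) says "At least one of us is a knave" - this is TRUE because Maya is a knave.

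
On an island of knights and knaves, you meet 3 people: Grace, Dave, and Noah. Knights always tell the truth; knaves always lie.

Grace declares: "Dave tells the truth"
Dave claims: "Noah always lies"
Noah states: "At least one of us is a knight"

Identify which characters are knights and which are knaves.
Grace is a knave.
Dave is a knave.
Noah is a knight.

Verification:
- Grace (knave) says "Dave tells the truth" - this is FALSE (a lie) because Dave is a knave.
- Dave (knave) says "Noah always lies" - this is FALSE (a lie) because Noah is a knight.
- Noah (knight) says "At least one of us is a knight" - this is TRUE because Noah is a knight.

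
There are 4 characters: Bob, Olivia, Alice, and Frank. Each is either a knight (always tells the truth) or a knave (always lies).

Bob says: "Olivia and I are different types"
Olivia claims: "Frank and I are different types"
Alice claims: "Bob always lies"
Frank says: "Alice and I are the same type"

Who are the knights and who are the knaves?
Bob is a knave.
Olivia is a knave.
Alice is a knight.
Frank is a knave.

Verification:
- Bob (knave) says "Olivia and I are different types" - this is FALSE (a lie) because Bob is a knave and Olivia is a knave.
- Olivia (knave) says "Frank and I are different types" - this is FALSE (a lie) because Olivia is a knave and Frank is a knave.
- Alice (knight) says "Bob always lies" - this is TRUE because Bob is a knave.
- Frank (knave) says "Alice and I are the same type" - this is FALSE (a lie) because Frank is a knave and Alice is a knight.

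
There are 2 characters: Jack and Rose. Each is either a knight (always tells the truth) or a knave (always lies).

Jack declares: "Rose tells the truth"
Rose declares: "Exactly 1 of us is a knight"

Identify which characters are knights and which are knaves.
Jack is a knave.
Rose is a knave.

Verification:
- Jack (knave) says "Rose tells the truth" - this is FALSE (a lie) because Rose is a knave.
- Rose (knave) says "Exactly 1 of us is a knight" - this is FALSE (a lie) because there are 0 knights.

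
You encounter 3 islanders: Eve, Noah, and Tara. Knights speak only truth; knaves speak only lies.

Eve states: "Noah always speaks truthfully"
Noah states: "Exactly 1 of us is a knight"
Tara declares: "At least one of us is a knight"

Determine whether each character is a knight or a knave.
Eve is a knave.
Noah is a knave.
Tara is a knave.

Verification:
- Eve (knave) says "Noah always speaks truthfully" - this is FALSE (a lie) because Noah is a knave.
- Noah (knave) says "Exactly 1 of us is a knight" - this is FALSE (a lie) because there are 0 knights.
- Tara (knave) says "At least one of us is a knight" - this is FALSE (a lie) because no one is a knight.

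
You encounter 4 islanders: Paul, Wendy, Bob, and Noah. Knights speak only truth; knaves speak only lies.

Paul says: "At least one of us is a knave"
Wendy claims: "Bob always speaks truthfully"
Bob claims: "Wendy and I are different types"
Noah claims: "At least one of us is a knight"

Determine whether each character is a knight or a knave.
Paul is a knight.
Wendy is a knave.
Bob is a knave.
Noah is a knight.

Verification:
- Paul (knight) says "At least one of us is a knave" - this is TRUE because Wendy and Bob are knaves.
- Wendy (knave) says "Bob always speaks truthfully" - this is FALSE (a lie) because Bob is a knave.
- Bob (knave) says "Wendy and I are different types" - this is FALSE (a lie) because Bob is a knave and Wendy is a knave.
- Noah (knight) says "At least one of us is a knight" - this is TRUE because Paul and Noah are knights.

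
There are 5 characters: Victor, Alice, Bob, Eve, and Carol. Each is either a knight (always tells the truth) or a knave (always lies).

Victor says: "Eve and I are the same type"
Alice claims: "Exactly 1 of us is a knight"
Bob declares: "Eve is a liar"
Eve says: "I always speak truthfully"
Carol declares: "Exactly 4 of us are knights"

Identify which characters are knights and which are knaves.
Victor is a knight.
Alice is a knave.
Bob is a knave.
Eve is a knight.
Carol is a knave.

Verification:
- Victor (knight) says "Eve and I are the same type" - this is TRUE because Victor is a knight and Eve is a knight.
- Alice (knave) says "Exactly 1 of us is a knight" - this is FALSE (a lie) because there are 2 knights.
- Bob (knave) says "Eve is a liar" - this is FALSE (a lie) because Eve is a knight.
- Eve (knight) says "I always speak truthfully" - this is TRUE because Eve is a knight.
- Carol (knave) says "Exactly 4 of us are knights" - this is FALSE (a lie) because there are 2 knights.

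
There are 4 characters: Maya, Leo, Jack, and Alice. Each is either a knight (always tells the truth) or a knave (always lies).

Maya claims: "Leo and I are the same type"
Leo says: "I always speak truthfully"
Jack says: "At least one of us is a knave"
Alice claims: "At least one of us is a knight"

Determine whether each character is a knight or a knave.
Maya is a knave.
Leo is a knight.
Jack is a knight.
Alice is a knight.

Verification:
- Maya (knave) says "Leo and I are the same type" - this is FALSE (a lie) because Maya is a knave and Leo is a knight.
- Leo (knight) says "I always speak truthfully" - this is TRUE because Leo is a knight.
- Jack (knight) says "At least one of us is a knave" - this is TRUE because Maya is a knave.
- Alice (knight) says "At least one of us is a knight" - this is TRUE because Leo, Jack, and Alice are knights.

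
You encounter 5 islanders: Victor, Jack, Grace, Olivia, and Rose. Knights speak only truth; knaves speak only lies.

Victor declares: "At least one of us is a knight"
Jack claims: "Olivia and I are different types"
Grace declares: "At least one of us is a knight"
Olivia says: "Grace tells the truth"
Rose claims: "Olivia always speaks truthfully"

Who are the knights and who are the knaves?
Victor is a knave.
Jack is a knave.
Grace is a knave.
Olivia is a knave.
Rose is a knave.

Verification:
- Victor (knave) says "At least one of us is a knight" - this is FALSE (a lie) because no one is a knight.
- Jack (knave) says "Olivia and I are different types" - this is FALSE (a lie) because Jack is a knave and Olivia is a knave.
- Grace (knave) says "At least one of us is a knight" - this is FALSE (a lie) because no one is a knight.
- Olivia (knave) says "Grace tells the truth" - this is FALSE (a lie) because Grace is a knave.
- Rose (knave) says "Olivia always speaks truthfully" - this is FALSE (a lie) because Olivia is a knave.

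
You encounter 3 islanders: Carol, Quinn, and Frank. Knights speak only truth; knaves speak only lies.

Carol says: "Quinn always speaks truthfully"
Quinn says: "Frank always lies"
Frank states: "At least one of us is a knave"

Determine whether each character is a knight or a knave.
Carol is a knave.
Quinn is a knave.
Frank is a knight.

Verification:
- Carol (knave) says "Quinn always speaks truthfully" - this is FALSE (a lie) because Quinn is a knave.
- Quinn (knave) says "Frank always lies" - this is FALSE (a lie) because Frank is a knight.
- Frank (knight) says "At least one of us is a knave" - this is TRUE because Carol and Quinn are knaves.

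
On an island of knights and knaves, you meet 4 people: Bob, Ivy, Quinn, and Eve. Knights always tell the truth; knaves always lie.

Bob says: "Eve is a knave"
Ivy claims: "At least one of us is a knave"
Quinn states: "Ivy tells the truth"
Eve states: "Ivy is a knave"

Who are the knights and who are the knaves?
Bob is a knight.
Ivy is a knight.
Quinn is a knight.
Eve is a knave.

Verification:
- Bob (knight) says "Eve is a knave" - this is TRUE because Eve is a knave.
- Ivy (knight) says "At least one of us is a knave" - this is TRUE because Eve is a knave.
- Quinn (knight) says "Ivy tells the truth" - this is TRUE because Ivy is a knight.
- Eve (knave) says "Ivy is a knave" - this is FALSE (a lie) because Ivy is a knight.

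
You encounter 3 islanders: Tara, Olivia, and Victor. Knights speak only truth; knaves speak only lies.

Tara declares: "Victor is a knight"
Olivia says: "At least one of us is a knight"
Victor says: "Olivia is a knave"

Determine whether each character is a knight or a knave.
Tara is a knave.
Olivia is a knight.
Victor is a knave.

Verification:
- Tara (knave) says "Victor is a knight" - this is FALSE (a lie) because Victor is a knave.
- Olivia (knight) says "At least one of us is a knight" - this is TRUE because Olivia is a knight.
- Victor (knave) says "Olivia is a knave" - this is FALSE (a lie) because Olivia is a knight.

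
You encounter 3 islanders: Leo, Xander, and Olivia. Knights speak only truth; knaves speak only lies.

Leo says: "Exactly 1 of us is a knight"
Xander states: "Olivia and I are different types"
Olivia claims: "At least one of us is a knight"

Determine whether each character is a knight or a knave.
Leo is a knave.
Xander is a knave.
Olivia is a knave.

Verification:
- Leo (knave) says "Exactly 1 of us is a knight" - this is FALSE (a lie) because there are 0 knights.
- Xander (knave) says "Olivia and I are different types" - this is FALSE (a lie) because Xander is a knave and Olivia is a knave.
- Olivia (knave) says "At least one of us is a knight" - this is FALSE (a lie) because no one is a knight.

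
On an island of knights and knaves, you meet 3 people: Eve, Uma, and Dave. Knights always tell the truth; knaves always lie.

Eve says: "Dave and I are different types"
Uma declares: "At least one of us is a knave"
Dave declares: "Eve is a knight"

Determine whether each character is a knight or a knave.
Eve is a knave.
Uma is a knight.
Dave is a knave.

Verification:
- Eve (knave) says "Dave and I are different types" - this is FALSE (a lie) because Eve is a knave and Dave is a knave.
- Uma (knight) says "At least one of us is a knave" - this is TRUE because Eve and Dave are knaves.
- Dave (knave) says "Eve is a knight" - this is FALSE (a lie) because Eve is a knave.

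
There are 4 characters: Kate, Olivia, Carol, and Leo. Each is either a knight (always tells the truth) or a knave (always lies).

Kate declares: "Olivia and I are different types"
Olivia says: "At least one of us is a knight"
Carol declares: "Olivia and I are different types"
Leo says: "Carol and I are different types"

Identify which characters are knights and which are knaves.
Kate is a knave.
Olivia is a knave.
Carol is a knave.
Leo is a knave.

Verification:
- Kate (knave) says "Olivia and I are different types" - this is FALSE (a lie) because Kate is a knave and Olivia is a knave.
- Olivia (knave) says "At least one of us is a knight" - this is FALSE (a lie) because no one is a knight.
- Carol (knave) says "Olivia and I are different types" - this is FALSE (a lie) because Carol is a knave and Olivia is a knave.
- Leo (knave) says "Carol and I are different types" - this is FALSE (a lie) because Leo is a knave and Carol is a knave.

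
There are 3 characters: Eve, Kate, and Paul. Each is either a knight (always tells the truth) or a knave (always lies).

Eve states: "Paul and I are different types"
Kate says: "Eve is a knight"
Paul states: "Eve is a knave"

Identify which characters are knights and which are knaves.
Eve is a knight.
Kate is a knight.
Paul is a knave.

Verification:
- Eve (knight) says "Paul and I are different types" - this is TRUE because Eve is a knight and Paul is a knave.
- Kate (knight) says "Eve is a knight" - this is TRUE because Eve is a knight.
- Paul (knave) says "Eve is a knave" - this is FALSE (a lie) because Eve is a knight.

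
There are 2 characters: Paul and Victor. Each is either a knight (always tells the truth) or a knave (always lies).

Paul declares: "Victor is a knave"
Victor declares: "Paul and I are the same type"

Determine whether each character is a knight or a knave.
Paul is a knight.
Victor is a knave.

Verification:
- Paul (knight) says "Victor is a knave" - this is TRUE because Victor is a knave.
- Victor (knave) says "Paul and I are the same type" - this is FALSE (a lie) because Victor is a knave and Paul is a knight.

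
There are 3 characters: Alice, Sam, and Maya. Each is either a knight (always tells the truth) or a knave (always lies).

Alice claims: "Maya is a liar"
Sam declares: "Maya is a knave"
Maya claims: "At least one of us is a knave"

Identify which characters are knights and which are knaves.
Alice is a knave.
Sam is a knave.
Maya is a knight.

Verification:
- Alice (knave) says "Maya is a liar" - this is FALSE (a lie) because Maya is a knight.
- Sam (knave) says "Maya is a knave" - this is FALSE (a lie) because Maya is a knight.
- Maya (knight) says "At least one of us is a knave" - this is TRUE because Alice and Sam are knaves.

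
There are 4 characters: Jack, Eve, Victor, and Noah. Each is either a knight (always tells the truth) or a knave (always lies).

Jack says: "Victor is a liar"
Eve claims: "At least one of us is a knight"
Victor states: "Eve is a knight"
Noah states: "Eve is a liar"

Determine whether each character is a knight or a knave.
Jack is a knave.
Eve is a knight.
Victor is a knight.
Noah is a knave.

Verification:
- Jack (knave) says "Victor is a liar" - this is FALSE (a lie) because Victor is a knight.
- Eve (knight) says "At least one of us is a knight" - this is TRUE because Eve and Victor are knights.
- Victor (knight) says "Eve is a knight" - this is TRUE because Eve is a knight.
- Noah (knave) says "Eve is a liar" - this is FALSE (a lie) because Eve is a knight.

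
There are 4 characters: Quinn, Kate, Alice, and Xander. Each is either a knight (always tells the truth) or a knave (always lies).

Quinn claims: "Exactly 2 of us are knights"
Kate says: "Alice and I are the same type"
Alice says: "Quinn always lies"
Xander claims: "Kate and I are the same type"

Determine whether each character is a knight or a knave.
Quinn is a knave.
Kate is a knight.
Alice is a knight.
Xander is a knight.

Verification:
- Quinn (knave) says "Exactly 2 of us are knights" - this is FALSE (a lie) because there are 3 knights.
- Kate (knight) says "Alice and I are the same type" - this is TRUE because Kate is a knight and Alice is a knight.
- Alice (knight) says "Quinn always lies" - this is TRUE because Quinn is a knave.
- Xander (knight) says "Kate and I are the same type" - this is TRUE because Xander is a knight and Kate is a knight.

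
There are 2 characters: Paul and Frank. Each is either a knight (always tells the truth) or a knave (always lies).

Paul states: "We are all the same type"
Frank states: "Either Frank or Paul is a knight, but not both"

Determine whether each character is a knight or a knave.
Paul is a knave.
Frank is a knight.

Verification:
- Paul (knave) says "We are all the same type" - this is FALSE (a lie) because Frank is a knight and Paul is a knave.
- Frank (knight) says "Either Frank or Paul is a knight, but not both" - this is TRUE because Frank is a knight and Paul is a knave.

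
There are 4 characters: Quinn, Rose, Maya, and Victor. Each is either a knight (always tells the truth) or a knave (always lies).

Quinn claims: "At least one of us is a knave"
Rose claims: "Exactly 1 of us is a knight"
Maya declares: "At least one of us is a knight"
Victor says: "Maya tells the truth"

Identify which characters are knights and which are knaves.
Quinn is a knight.
Rose is a knave.
Maya is a knight.
Victor is a knight.

Verification:
- Quinn (knight) says "At least one of us is a knave" - this is TRUE because Rose is a knave.
- Rose (knave) says "Exactly 1 of us is a knight" - this is FALSE (a lie) because there are 3 knights.
- Maya (knight) says "At least one of us is a knight" - this is TRUE because Quinn, Maya, and Victor are knights.
- Victor (knight) says "Maya tells the truth" - this is TRUE because Maya is a knight.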